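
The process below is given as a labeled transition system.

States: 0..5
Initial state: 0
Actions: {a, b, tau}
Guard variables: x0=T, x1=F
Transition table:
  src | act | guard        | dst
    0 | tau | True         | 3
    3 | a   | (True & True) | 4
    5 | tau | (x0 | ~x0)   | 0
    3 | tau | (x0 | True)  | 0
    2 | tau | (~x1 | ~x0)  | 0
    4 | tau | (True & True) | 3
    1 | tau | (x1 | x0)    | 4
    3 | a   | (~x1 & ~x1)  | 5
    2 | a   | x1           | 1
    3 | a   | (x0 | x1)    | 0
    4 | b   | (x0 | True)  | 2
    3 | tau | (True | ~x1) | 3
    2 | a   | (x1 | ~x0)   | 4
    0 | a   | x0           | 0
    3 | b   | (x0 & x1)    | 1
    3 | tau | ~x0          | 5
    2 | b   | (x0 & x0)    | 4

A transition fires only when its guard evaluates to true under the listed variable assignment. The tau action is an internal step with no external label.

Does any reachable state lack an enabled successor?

Answer: DEADLOCK-FREE

Trace:
R = {0,2,3,4,5}
  0: a→0  tau→3  [2 exit(s)]
  2: b→4  tau→0  [2 exit(s)]
  3: a→0  a→4  a→5  tau→0  tau→3  [5 exit(s)]
  4: b→2  tau→3  [2 exit(s)]
  5: tau→0  [1 exit(s)]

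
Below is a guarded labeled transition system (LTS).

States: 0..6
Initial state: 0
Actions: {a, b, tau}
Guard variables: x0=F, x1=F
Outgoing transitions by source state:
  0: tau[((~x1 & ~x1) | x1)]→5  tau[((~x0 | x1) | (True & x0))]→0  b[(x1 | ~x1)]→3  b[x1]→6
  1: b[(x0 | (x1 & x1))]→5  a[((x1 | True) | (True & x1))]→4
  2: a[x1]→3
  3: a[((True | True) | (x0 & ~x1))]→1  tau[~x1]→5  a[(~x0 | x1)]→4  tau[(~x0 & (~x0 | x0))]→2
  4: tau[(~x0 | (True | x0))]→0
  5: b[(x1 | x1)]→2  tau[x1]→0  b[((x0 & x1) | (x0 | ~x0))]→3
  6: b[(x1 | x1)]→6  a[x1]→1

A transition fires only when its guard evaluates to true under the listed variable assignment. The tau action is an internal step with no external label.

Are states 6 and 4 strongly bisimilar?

Answer: NOT BISIMILAR

Working:
Refine partition for ~:
  π0 = {{0,1,2,3,4,5,6}}
  π1 = {{0},{1},{2,6},{3},{4},{5}}
6 equivalence class(es) (converged in 2)
[6]={2,6}  [4]={4}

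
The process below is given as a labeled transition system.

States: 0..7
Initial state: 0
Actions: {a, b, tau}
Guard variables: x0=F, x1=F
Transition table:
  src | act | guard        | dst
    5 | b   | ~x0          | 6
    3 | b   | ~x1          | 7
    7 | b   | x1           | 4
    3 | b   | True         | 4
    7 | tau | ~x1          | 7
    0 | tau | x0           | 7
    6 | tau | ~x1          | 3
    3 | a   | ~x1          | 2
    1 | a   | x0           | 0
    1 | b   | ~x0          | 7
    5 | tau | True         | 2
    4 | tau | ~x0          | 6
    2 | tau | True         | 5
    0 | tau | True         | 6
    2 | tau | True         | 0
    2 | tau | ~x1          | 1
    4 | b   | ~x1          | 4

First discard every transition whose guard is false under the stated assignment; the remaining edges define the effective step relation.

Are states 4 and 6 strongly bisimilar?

Compute ~ classes (split until stable):
  P[0] = {{0,1,2,3,4,5,6,7}}
  P[1] = {{0,2,6,7},{1},{3},{4,5}}
  P[2] = {{0,7},{1},{2},{3},{4},{5},{6}}
  P[3] = {{0},{1},{2},{3},{4},{5},{6},{7}}
8 equivalence class(es) (converged in 4)
4∈{4}, 6∈{6}

Answer: NOT BISIMILAR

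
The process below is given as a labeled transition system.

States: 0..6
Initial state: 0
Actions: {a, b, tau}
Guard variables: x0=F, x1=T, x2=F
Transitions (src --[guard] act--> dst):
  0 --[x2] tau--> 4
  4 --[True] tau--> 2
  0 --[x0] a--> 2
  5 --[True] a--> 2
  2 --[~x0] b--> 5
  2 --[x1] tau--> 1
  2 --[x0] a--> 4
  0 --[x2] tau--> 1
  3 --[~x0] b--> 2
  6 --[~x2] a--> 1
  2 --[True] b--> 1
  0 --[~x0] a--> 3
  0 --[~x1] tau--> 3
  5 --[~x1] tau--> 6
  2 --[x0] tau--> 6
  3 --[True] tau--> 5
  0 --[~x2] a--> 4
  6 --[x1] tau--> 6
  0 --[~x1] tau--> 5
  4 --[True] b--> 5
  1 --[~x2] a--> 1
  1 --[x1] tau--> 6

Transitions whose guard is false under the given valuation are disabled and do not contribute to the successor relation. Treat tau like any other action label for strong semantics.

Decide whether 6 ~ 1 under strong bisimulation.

Answer: BISIMILAR

Trace:
Compute ~ classes (split until stable):
  P[0] = {{0,1,2,3,4,5,6}}
  P[1] = {{0,5},{1,6},{2,3,4}}
  P[2] = {{0,5},{1,6},{2},{3},{4}}
  P[3] = {{0},{1,6},{2},{3},{4},{5}}
6 equivalence class(es) (converged in 4)
[6]={1,6}  [1]={1,6}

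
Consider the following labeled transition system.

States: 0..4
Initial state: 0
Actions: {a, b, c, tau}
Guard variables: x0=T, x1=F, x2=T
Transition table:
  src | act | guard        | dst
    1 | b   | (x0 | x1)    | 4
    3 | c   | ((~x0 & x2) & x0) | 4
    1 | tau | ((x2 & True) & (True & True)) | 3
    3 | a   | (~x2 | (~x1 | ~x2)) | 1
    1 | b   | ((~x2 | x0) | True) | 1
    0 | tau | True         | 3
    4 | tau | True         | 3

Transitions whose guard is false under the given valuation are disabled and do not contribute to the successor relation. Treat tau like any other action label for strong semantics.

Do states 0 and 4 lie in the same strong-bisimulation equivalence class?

Refine partition for ~:
  P[0] = {{0,1,2,3,4}}
  P[1] = {{0,4},{1},{2},{3}}
stable after 2 split(s): 4 block(s)
class of 0: {0,4}; class of 4: {0,4}

Answer: BISIMILAR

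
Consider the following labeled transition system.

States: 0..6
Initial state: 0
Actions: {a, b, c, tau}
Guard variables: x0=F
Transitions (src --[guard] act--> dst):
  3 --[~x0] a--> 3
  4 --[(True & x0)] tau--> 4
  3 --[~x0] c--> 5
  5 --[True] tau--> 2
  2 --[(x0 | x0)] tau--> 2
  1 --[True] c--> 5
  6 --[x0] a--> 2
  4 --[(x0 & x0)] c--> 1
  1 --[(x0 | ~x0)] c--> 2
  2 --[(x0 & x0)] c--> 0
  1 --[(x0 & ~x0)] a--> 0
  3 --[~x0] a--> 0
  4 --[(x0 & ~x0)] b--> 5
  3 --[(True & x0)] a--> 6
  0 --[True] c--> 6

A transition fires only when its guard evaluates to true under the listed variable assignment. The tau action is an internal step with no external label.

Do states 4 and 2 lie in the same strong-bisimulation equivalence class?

Answer: BISIMILAR

Analysis:
Compute ~ classes (split until stable):
  π0 = {{0,1,2,3,4,5,6}}
  π1 = {{0,1},{2,4,6},{3},{5}}
  π2 = {{0},{1},{2,4,6},{3},{5}}
Fixed point at round 3; 5 class(es).
[4]={2,4,6}  [2]={2,4,6}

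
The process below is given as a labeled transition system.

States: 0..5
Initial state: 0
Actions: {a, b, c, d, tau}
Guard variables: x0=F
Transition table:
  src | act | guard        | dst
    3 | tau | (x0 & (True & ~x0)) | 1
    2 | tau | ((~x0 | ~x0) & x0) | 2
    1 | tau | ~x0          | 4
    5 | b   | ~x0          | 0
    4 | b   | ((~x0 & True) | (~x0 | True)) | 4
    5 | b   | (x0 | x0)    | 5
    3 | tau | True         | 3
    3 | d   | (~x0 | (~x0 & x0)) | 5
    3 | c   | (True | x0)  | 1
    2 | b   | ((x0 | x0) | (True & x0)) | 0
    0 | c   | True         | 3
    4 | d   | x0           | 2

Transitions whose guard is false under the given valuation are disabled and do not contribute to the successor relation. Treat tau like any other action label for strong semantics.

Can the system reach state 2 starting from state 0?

7 transition(s) survive guard evaluation.
L0 = {0}
L1 = {3}  cumulative {0,3}
L2 = {1,5}  cumulative {0,1,3,5}
L3 = {4}  cumulative {0,1,3,4,5}
Reach set: {0,1,3,4,5}

Answer: UNREACHABLE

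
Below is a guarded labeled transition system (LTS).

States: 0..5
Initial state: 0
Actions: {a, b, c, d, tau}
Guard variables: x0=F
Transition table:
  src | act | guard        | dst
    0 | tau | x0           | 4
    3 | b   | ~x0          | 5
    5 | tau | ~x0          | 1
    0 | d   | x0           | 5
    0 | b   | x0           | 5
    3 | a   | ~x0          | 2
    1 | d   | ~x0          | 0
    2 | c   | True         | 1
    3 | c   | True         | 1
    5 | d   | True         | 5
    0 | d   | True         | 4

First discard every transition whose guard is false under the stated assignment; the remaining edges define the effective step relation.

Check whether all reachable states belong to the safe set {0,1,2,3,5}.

Safe = {0,1,2,3,5}
Reachable = {0,4}
  0: ✓
  4: outside
reach 4 via d — violates

Answer: INVARIANT VIOLATED at state 4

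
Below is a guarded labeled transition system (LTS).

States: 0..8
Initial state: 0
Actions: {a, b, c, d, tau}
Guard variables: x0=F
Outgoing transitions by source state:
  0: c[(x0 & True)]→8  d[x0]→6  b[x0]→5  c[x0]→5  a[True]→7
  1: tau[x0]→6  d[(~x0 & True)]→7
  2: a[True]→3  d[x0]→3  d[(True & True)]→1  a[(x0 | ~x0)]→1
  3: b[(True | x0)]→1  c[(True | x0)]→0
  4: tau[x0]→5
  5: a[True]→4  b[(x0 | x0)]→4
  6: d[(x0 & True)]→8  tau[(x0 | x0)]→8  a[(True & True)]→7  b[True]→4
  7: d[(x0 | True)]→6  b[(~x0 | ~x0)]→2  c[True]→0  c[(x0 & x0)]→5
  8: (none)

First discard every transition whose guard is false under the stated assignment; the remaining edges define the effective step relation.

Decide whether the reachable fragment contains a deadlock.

Reachable = {0,1,2,3,4,6,7}
  0: a→7  [1 exit(s)]
  1: d→7  [1 exit(s)]
  2: a→1  a→3  d→1  [3 exit(s)]
  3: b→1  c→0  [2 exit(s)]
  4: ∅  [STUCK]
  6: a→7  b→4  [2 exit(s)]
  7: b→2  c→0  d→6  [3 exit(s)]
Path to 4: a·d·b

Answer: DEADLOCK at state 4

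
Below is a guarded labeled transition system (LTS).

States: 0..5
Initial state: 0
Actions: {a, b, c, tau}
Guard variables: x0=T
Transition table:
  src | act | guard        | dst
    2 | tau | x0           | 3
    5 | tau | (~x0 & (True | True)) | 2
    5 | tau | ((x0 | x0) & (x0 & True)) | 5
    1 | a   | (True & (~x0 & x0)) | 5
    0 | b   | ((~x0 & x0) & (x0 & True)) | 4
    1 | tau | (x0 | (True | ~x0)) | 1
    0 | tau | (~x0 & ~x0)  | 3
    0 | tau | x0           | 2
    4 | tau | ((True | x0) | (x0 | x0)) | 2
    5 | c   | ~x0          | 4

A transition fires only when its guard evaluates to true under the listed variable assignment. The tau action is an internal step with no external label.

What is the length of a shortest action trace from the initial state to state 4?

Answer: UNREACHABLE

Working:
Breadth-first toward 4:
  depth 0: {0}
  depth 1: {2}
  depth 2: {3}
4 never appears.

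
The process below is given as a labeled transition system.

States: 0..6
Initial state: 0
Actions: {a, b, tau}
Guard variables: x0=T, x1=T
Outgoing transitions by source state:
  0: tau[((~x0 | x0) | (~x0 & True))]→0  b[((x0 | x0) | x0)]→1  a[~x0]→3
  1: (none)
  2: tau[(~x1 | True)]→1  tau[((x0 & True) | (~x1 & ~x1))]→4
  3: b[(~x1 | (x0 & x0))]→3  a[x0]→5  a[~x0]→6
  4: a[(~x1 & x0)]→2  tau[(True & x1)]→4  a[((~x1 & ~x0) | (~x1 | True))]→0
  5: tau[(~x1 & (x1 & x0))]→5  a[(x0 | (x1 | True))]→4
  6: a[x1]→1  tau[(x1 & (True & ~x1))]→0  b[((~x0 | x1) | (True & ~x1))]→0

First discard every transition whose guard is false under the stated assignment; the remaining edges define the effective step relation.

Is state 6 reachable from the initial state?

Answer: UNREACHABLE

Trace:
After dropping false guards: 11 live edges.
Layer 0: {0}
Layer 1: {1}  now seen {0,1}
R = {0,1}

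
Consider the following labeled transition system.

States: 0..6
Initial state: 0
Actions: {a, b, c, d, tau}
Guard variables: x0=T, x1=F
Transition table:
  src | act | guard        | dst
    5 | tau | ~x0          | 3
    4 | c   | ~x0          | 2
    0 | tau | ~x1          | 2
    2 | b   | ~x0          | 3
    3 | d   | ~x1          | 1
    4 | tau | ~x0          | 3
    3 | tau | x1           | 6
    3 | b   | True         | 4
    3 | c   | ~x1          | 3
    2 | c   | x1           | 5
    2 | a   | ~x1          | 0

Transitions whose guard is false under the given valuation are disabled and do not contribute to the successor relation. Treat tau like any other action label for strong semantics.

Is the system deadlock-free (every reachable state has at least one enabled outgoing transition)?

Answer: DEADLOCK-FREE

Working:
Reachable = {0,2}
  0: tau→2  [1 exit(s)]
  2: a→0  [1 exit(s)]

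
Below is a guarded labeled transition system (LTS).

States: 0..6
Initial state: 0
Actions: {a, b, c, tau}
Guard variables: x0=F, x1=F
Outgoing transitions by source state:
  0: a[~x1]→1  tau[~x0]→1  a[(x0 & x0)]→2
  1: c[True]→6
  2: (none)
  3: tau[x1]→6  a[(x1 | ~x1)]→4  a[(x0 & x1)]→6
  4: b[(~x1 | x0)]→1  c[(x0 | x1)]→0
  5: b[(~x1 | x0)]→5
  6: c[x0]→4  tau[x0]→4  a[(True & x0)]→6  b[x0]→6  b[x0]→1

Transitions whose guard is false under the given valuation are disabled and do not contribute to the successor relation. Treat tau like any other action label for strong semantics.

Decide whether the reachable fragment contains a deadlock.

Answer: DEADLOCK at state 6

Analysis:
Reachable = {0,1,6}
  0: a→1  tau→1  [2 exit(s)]
  1: c→6  [1 exit(s)]
  6: ∅  [deadlock]
trace reaching 6: a·c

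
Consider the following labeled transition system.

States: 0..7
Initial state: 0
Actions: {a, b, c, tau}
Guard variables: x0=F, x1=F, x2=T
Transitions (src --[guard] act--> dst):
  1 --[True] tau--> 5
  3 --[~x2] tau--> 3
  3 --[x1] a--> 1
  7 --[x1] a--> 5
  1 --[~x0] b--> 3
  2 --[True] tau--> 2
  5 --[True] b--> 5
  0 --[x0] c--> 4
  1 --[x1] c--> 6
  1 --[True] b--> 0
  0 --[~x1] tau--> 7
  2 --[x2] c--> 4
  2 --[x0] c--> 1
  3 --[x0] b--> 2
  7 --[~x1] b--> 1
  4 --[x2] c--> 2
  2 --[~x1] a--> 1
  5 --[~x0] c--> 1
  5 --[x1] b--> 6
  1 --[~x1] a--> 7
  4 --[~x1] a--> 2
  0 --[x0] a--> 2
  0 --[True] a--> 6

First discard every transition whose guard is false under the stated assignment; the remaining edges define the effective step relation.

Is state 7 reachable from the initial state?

14 transition(s) survive guard evaluation.
L0 = {0}
L1 = {6,7}  cumulative {0,6,7}
L2 = {1}  cumulative {0,1,6,7}
L3 = {3,5}  cumulative {0,1,3,5,6,7}
Reach set: {0,1,3,5,6,7}
witness 7: tau

Answer: REACHABLE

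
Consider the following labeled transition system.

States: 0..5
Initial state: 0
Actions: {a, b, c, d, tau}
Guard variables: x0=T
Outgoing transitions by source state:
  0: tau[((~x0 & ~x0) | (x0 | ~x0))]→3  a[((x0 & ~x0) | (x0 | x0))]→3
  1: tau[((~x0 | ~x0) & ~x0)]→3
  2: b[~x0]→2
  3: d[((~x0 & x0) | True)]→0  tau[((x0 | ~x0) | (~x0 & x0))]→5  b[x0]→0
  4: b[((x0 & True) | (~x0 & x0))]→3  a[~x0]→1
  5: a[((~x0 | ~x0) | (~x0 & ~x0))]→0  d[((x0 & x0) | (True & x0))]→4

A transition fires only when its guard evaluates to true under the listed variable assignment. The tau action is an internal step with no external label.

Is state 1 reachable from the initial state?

After dropping false guards: 7 live edges.
L0 = {0}
L1 = {3}  cumulative {0,3}
L2 = {5}  cumulative {0,3,5}
L3 = {4}  cumulative {0,3,4,5}
Reachable = {0,3,4,5}

Answer: UNREACHABLE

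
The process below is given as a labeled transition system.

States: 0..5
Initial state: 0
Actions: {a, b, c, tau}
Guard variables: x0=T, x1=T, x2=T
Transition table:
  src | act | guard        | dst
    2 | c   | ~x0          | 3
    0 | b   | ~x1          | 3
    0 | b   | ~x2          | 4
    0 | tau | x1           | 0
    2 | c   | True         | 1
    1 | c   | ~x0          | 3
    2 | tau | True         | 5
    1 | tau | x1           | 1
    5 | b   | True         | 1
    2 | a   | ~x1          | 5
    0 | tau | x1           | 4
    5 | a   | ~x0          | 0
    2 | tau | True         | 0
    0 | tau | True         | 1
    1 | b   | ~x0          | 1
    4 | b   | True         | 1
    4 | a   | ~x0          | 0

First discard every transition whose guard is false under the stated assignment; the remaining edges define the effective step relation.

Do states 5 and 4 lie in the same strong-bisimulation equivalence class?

Compute ~ classes (split until stable):
  P[0] = {{0,1,2,3,4,5}}
  P[1] = {{0,1},{2},{3},{4,5}}
  P[2] = {{0},{1},{2},{3},{4,5}}
Fixed point at round 3; 5 class(es).
class of 5: {4,5}; class of 4: {4,5}

Answer: BISIMILAR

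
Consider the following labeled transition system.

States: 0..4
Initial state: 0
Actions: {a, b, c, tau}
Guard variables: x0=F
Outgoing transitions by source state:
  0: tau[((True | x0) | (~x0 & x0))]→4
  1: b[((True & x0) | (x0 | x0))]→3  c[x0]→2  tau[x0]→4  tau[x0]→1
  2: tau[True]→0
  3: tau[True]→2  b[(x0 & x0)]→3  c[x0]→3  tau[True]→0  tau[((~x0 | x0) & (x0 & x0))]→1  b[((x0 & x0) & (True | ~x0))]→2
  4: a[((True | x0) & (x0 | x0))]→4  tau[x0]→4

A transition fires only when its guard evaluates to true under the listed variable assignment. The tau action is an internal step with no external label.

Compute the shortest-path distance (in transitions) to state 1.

BFS to 1:
  Layer 0: {0}
  Layer 1: {4}
1 never appears.

Answer: UNREACHABLE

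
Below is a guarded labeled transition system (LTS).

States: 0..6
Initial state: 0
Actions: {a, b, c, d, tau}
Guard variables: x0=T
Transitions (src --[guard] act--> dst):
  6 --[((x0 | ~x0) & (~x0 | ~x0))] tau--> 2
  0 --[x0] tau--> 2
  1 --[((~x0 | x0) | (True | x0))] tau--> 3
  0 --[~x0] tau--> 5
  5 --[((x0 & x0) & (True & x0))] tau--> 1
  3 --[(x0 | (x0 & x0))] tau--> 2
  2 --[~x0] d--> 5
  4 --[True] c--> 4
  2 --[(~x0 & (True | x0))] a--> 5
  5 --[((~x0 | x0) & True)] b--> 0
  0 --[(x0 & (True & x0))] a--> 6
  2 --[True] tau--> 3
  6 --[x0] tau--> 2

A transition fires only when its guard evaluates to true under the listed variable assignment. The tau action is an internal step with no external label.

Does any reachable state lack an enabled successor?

Answer: DEADLOCK-FREE

Analysis:
Reach set: {0,2,3,6}
  0: a→6  tau→2  [2 exit(s)]
  2: tau→3  [1 exit(s)]
  3: tau→2  [1 exit(s)]
  6: tau→2  [1 exit(s)]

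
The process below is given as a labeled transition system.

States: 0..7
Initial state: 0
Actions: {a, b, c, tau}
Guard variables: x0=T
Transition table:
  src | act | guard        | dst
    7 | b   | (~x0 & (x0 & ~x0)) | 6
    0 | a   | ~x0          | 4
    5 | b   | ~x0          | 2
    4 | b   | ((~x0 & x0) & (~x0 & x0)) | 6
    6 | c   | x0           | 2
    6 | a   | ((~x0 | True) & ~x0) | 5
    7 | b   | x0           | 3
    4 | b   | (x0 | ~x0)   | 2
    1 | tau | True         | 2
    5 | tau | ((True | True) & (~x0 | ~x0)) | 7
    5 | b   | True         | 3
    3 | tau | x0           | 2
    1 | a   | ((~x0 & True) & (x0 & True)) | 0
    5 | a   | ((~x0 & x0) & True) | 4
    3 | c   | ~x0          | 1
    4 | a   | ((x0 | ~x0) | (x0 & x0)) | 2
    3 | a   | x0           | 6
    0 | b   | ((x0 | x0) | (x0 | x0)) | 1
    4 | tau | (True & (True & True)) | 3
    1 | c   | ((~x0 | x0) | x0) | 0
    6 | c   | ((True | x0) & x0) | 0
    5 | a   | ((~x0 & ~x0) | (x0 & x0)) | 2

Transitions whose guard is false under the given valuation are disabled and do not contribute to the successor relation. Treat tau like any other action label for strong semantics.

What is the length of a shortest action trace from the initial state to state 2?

BFS to 2:
  depth 0: {0}
  depth 1: {1}
  depth 2: {2}
depth(2)=2, e.g. b·tau

Answer: 2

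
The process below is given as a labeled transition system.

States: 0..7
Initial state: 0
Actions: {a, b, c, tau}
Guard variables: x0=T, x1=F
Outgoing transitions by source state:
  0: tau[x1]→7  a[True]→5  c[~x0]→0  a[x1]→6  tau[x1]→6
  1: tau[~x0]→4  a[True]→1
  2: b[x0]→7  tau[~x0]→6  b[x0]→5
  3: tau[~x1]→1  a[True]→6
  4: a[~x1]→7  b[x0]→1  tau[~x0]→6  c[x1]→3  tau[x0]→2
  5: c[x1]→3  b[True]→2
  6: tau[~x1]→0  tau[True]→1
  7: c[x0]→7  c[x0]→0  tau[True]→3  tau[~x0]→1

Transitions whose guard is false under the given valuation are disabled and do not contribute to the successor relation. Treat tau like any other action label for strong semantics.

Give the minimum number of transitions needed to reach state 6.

Layered search for 6:
  L0 = {0}
  L1 = {5}
  L2 = {2}
  L3 = {7}
  L4 = {3}
  L5 = {1,6}
first hit 6 at d=5 via a·b·b·tau·a

Answer: 5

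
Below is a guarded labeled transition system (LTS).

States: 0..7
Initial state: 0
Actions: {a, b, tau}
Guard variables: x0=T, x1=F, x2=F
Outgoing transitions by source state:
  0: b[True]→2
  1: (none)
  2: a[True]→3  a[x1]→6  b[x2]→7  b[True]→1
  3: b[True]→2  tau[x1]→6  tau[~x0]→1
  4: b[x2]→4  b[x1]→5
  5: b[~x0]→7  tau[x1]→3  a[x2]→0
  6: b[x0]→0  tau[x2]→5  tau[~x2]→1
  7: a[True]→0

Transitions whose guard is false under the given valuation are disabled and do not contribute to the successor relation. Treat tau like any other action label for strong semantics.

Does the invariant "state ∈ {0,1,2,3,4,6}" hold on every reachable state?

Inv-set: {0,1,2,3,4,6}
Reachable = {0,1,2,3}
  0: safe
  1: safe
  2: safe
  3: safe

Answer: INVARIANT HOLDS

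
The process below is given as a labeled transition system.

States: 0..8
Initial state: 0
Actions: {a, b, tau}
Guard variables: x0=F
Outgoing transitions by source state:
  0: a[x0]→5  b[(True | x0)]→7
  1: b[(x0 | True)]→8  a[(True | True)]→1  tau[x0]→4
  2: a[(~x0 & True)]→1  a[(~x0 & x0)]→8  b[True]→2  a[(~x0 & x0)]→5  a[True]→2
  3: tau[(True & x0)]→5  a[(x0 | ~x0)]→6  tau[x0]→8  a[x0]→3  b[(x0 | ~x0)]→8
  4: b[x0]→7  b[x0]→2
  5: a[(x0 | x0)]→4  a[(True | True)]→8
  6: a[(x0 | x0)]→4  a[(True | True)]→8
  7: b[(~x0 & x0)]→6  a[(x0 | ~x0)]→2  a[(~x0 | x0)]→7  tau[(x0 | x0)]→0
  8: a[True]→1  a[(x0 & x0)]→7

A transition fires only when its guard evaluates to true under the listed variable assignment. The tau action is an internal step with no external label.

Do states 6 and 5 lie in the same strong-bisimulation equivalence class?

Answer: BISIMILAR

Trace:
Compute ~ classes (split until stable):
  round 0: {{0,1,2,3,4,5,6,7,8}}
  round 1: {{0},{1,2,3},{4},{5,6,7,8}}
  round 2: {{0},{1},{2},{3},{4},{5,6},{7},{8}}
8 equivalence class(es) (converged in 3)
class of 6: {5,6}; class of 5: {5,6}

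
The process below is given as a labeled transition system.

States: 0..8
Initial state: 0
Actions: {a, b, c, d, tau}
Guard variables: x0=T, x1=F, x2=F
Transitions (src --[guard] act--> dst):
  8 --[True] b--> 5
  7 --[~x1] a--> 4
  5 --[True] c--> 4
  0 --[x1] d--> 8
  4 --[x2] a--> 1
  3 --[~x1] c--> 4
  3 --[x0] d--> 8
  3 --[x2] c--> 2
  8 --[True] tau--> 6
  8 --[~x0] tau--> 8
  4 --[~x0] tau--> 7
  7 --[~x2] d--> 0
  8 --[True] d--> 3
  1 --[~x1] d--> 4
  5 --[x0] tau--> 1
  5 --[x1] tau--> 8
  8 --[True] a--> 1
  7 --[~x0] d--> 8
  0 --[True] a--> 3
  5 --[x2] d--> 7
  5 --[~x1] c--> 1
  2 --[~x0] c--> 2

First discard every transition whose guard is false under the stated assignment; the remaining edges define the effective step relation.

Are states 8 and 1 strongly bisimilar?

Bisimulation quotient by refinement:
  P[0] = {{0,1,2,3,4,5,6,7,8}}
  P[1] = {{0},{1},{2,4,6},{3},{5},{7},{8}}
Fixed point at round 2; 7 class(es).
class of 8: {8}; class of 1: {1}

Answer: NOT BISIMILAR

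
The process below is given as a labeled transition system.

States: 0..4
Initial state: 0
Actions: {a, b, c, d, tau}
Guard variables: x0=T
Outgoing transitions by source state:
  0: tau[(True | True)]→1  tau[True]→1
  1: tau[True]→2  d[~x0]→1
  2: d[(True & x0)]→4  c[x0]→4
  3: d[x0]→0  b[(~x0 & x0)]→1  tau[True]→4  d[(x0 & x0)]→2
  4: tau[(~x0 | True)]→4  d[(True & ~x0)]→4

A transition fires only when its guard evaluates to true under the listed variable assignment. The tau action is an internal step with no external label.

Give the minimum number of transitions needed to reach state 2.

Breadth-first toward 2:
  Layer 0: {0}
  Layer 1: {1}
  Layer 2: {2}
depth(2)=2, e.g. tau·tau

Answer: 2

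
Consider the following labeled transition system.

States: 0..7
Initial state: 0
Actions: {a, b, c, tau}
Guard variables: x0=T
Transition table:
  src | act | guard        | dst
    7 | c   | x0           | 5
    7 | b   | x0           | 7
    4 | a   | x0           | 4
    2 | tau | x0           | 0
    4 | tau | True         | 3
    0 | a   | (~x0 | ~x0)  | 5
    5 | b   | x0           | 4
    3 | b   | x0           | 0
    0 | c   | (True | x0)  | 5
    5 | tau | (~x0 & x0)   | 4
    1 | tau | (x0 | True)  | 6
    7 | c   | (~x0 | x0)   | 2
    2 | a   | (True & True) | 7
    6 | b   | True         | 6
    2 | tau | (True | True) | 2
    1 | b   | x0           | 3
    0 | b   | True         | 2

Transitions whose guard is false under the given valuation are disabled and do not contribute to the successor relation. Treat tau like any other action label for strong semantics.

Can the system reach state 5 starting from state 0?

Answer: REACHABLE

Analysis:
15 transition(s) survive guard evaluation.
Layer 0: {0}
Layer 1: {2,5}  cumulative {0,2,5}
Layer 2: {4,7}  cumulative {0,2,4,5,7}
Layer 3: {3}  cumulative {0,2,3,4,5,7}
Reachable = {0,2,3,4,5,7}
trace reaching 5: c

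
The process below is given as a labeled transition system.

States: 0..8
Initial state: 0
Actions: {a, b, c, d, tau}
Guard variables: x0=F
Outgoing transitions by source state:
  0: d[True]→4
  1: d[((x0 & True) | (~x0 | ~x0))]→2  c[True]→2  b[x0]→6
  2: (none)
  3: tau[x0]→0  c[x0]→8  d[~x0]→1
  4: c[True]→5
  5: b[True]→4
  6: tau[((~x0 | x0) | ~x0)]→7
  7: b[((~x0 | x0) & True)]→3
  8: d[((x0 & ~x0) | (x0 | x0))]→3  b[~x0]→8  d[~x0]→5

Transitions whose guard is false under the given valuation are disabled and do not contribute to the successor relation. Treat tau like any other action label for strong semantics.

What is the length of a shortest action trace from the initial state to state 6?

Answer: UNREACHABLE

Trace:
BFS to 6:
  Layer 0: {0}
  Layer 1: {4}
  Layer 2: {5}
6 never appears.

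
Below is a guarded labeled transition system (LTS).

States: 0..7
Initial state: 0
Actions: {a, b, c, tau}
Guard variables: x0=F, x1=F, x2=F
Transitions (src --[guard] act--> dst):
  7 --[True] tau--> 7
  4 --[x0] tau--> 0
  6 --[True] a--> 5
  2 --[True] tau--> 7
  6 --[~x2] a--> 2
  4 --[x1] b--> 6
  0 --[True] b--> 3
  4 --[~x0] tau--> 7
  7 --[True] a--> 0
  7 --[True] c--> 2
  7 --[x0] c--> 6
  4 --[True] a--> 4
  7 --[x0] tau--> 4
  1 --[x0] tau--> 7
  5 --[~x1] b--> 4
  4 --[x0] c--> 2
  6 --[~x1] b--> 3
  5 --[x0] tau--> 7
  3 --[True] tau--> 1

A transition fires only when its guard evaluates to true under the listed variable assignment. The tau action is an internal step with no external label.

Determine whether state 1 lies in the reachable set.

Answer: REACHABLE

Analysis:
Guard filter leaves 12 enabled edge(s).
Layer 0: {0}
Layer 1: {3}  total {0,3}
Layer 2: {1}  total {0,1,3}
Reachable = {0,1,3}
witness 1: b·tau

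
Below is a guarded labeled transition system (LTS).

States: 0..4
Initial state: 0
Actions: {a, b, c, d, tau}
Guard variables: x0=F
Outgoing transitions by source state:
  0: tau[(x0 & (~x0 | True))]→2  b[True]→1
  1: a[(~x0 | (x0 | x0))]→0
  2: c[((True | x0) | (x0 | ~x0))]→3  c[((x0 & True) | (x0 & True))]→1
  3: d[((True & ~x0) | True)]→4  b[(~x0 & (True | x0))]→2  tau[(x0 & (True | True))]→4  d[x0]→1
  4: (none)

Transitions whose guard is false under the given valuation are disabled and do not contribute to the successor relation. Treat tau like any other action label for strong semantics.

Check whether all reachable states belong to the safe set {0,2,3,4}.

Inv-set: {0,2,3,4}
Reach set: {0,1}
  0: safe
  1: VIOLATES
reach 1 via b — violates

Answer: INVARIANT VIOLATED at state 1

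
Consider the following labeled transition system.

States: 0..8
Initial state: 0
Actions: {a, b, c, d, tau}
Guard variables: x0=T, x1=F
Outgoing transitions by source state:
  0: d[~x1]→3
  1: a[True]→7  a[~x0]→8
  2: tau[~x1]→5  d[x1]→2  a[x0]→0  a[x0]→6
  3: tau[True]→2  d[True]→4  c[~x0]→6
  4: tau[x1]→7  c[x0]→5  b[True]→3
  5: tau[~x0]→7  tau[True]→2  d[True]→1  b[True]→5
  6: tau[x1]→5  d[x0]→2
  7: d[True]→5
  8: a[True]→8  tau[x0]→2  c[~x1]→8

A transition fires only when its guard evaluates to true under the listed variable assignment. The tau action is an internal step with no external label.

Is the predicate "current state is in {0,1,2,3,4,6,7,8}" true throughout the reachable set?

Allowed set {0,1,2,3,4,6,7,8}
R = {0,1,2,3,4,5,6,7}
  0: ok
  1: ok
  2: ok
  3: ok
  4: ok
  5: outside
  6: ok
  7: ok
counterexample path to 5: d·tau·tau

Answer: INVARIANT VIOLATED at state 5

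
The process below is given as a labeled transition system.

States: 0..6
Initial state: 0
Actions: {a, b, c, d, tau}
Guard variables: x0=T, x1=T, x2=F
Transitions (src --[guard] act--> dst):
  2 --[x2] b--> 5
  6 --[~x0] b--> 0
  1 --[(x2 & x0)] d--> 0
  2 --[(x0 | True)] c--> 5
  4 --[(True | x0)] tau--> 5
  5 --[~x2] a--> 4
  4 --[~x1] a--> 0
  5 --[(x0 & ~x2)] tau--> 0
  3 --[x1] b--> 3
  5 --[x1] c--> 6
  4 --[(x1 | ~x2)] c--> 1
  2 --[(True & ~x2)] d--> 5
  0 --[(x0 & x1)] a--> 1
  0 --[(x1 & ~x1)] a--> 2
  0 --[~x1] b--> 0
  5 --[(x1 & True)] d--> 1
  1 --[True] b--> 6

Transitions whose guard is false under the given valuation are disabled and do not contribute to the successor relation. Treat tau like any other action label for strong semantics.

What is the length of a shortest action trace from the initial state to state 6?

Answer: 2

Trace:
Breadth-first toward 6:
  Layer 0: {0}
  Layer 1: {1}
  Layer 2: {6}
6 enters at depth 2; path a·b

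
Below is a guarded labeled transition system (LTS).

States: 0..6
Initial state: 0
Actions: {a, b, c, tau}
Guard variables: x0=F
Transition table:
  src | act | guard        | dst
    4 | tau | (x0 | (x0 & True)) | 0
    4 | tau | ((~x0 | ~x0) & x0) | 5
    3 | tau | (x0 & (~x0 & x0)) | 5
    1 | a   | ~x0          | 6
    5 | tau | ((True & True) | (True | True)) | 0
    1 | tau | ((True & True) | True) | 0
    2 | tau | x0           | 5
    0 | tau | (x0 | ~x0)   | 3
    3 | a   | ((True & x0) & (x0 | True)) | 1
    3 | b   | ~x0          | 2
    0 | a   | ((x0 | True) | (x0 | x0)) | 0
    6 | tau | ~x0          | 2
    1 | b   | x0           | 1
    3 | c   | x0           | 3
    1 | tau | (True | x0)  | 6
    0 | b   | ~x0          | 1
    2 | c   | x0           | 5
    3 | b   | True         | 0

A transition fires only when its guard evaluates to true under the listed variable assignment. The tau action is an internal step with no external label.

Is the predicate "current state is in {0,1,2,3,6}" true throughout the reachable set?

Inv-set: {0,1,2,3,6}
Reachable = {0,1,2,3,6}
  0: ok
  1: ok
  2: ok
  3: ok
  6: ok

Answer: INVARIANT HOLDS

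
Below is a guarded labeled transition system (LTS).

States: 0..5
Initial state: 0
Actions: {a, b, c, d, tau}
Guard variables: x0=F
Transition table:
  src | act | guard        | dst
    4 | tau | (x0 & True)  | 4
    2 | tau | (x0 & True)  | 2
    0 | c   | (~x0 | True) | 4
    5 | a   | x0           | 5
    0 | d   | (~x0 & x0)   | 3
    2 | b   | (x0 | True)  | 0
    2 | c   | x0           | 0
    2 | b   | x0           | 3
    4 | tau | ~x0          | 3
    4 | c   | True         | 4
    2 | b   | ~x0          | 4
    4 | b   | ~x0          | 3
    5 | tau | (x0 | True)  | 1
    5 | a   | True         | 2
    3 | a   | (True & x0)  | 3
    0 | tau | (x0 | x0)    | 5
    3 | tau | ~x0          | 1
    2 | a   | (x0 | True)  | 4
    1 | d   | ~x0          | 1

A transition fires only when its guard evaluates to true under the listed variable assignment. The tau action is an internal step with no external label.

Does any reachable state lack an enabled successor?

Reach set: {0,1,3,4}
  0: c→4  [deg 1]
  1: d→1  [deg 1]
  3: tau→1  [deg 1]
  4: b→3  c→4  tau→3  [deg 3]

Answer: DEADLOCK-FREE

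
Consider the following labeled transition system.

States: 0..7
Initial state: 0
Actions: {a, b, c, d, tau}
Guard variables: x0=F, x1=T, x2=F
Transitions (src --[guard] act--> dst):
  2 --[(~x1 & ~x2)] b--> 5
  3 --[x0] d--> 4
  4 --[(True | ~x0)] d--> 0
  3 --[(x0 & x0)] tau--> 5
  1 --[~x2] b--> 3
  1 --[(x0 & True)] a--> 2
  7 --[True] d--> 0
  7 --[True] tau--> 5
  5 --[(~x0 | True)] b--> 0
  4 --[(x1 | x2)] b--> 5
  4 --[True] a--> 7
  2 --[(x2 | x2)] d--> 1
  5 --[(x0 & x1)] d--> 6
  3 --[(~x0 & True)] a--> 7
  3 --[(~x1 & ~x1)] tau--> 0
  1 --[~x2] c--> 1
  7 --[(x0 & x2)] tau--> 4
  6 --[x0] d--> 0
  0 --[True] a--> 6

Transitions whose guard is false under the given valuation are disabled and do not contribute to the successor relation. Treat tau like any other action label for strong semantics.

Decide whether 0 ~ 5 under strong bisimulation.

Refine partition for ~:
  round 0: {{0,1,2,3,4,5,6,7}}
  round 1: {{0,3},{1},{2,6},{4},{5},{7}}
  round 2: {{0},{1},{2,6},{3},{4},{5},{7}}
stable after 3 split(s): 7 block(s)
0∈{0}, 5∈{5}

Answer: NOT BISIMILAR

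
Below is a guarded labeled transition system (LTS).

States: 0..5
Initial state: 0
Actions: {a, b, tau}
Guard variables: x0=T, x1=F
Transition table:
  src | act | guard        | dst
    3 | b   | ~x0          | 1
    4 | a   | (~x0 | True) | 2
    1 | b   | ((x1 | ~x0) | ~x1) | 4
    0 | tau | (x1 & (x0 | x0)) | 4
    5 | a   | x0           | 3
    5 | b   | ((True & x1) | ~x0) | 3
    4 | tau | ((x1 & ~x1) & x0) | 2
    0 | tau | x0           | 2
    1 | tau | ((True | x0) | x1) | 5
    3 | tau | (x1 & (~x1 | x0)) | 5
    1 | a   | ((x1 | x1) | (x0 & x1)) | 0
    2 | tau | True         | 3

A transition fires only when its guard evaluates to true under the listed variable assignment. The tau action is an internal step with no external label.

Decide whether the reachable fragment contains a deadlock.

Answer: DEADLOCK at state 3

Working:
R = {0,2,3}
  0: tau→2  [deg 1]
  2: tau→3  [deg 1]
  3: ∅  [no exit]
Path to 3: tau·tau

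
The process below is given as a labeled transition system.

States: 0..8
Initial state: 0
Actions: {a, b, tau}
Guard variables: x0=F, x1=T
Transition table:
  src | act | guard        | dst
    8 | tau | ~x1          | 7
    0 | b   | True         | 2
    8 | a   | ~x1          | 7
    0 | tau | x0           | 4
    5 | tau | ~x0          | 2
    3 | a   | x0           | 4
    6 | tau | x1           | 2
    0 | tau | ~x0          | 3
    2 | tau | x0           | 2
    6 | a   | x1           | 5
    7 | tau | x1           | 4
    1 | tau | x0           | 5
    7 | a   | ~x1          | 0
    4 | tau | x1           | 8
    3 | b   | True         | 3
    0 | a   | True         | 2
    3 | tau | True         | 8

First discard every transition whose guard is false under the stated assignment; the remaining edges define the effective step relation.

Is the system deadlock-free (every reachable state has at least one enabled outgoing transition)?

Reach set: {0,2,3,8}
  0: a→2  b→2  tau→3  [3 out]
  2: ∅  [no exit]
  3: b→3  tau→8  [2 out]
  8: ∅  [no exit]
Path to 2: b

Answer: DEADLOCK at state 2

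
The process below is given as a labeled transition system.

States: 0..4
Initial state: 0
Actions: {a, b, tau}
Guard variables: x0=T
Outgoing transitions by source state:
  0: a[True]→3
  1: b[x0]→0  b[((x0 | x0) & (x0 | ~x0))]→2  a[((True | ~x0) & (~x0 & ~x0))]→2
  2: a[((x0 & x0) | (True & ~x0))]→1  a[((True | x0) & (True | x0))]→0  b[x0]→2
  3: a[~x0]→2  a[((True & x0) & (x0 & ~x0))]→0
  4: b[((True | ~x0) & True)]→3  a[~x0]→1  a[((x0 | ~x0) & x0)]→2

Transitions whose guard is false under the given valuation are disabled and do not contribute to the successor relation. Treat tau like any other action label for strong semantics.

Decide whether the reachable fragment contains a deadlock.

Answer: DEADLOCK at state 3

Trace:
R = {0,3}
  0: a→3  [1 out]
  3: ∅  [no exit]
trace reaching 3: a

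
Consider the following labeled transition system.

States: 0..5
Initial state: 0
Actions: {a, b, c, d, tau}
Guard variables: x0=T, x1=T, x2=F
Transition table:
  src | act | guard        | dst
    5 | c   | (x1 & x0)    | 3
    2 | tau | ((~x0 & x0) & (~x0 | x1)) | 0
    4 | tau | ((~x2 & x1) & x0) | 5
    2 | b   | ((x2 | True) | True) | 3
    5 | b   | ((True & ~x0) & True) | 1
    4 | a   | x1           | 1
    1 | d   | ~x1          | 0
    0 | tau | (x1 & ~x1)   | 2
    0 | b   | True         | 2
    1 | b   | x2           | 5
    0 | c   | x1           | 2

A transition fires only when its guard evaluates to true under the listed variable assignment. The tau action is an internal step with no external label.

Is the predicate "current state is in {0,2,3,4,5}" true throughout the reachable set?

Answer: INVARIANT HOLDS

Trace:
Safe = {0,2,3,4,5}
Reachable = {0,2,3}
  0: ✓
  2: ✓
  3: ✓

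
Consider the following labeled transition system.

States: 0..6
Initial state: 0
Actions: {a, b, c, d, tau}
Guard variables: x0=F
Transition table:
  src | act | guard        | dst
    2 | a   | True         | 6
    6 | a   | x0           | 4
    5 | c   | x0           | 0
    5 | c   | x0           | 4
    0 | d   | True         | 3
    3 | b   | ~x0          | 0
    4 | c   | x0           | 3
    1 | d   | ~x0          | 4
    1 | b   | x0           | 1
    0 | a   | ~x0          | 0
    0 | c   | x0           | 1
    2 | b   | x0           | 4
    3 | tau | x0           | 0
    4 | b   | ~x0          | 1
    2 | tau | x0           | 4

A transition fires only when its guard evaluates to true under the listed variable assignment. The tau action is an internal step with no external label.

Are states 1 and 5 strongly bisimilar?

Compute ~ classes (split until stable):
  round 0: {{0,1,2,3,4,5,6}}
  round 1: {{0},{1},{2},{3,4},{5,6}}
  round 2: {{0},{1},{2},{3},{4},{5,6}}
Fixed point at round 3; 6 class(es).
1∈{1}, 5∈{5,6}

Answer: NOT BISIMILAR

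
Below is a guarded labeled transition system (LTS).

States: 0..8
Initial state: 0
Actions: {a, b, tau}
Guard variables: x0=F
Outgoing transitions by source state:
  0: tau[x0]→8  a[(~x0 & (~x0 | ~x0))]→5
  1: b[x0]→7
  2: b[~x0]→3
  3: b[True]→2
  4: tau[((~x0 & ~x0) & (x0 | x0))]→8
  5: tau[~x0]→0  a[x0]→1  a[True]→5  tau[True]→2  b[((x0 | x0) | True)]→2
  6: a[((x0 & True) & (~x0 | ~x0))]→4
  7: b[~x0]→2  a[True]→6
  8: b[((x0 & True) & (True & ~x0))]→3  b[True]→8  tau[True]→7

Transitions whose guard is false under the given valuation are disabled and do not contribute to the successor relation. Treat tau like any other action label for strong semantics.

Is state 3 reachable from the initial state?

Answer: REACHABLE

Working:
11 transition(s) survive guard evaluation.
L0 = {0}
L1 = {5}  now seen {0,5}
L2 = {2}  now seen {0,2,5}
L3 = {3}  now seen {0,2,3,5}
Reachable = {0,2,3,5}
witness 3: a·tau·b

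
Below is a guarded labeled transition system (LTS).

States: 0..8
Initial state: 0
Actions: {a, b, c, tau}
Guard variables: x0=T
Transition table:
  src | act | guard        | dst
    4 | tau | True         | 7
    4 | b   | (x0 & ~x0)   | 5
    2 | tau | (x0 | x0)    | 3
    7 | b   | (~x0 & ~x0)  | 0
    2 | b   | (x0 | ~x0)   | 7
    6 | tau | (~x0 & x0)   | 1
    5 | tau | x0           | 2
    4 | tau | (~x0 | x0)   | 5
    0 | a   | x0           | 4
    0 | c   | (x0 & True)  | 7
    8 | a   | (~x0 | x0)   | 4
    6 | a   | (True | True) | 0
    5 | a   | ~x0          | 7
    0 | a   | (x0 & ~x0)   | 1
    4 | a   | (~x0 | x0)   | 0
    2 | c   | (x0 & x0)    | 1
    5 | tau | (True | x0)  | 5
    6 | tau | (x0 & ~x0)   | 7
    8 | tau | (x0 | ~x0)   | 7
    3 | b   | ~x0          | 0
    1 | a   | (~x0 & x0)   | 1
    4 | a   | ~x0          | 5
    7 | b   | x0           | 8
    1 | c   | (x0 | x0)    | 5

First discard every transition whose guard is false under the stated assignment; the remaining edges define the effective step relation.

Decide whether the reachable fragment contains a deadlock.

R = {0,1,2,3,4,5,7,8}
  0: a→4  c→7  [2 out]
  1: c→5  [1 out]
  2: b→7  c→1  tau→3  [3 out]
  3: ∅  [STUCK]
  4: a→0  tau→5  tau→7  [3 out]
  5: tau→2  tau→5  [2 out]
  7: b→8  [1 out]
  8: a→4  tau→7  [2 out]
trace reaching 3: a·tau·tau·tau

Answer: DEADLOCK at state 3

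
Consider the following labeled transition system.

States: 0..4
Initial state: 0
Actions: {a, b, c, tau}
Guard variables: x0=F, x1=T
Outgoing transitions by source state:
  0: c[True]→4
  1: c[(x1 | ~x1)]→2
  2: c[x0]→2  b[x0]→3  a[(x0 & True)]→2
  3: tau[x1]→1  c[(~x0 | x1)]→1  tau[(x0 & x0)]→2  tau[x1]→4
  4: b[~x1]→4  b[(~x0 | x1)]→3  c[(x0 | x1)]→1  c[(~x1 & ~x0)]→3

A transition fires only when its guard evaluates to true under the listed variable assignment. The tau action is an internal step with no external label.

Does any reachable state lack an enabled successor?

Reachable = {0,1,2,3,4}
  0: c→4  [deg 1]
  1: c→2  [deg 1]
  2: ∅  [no exit]
  3: c→1  tau→1  tau→4  [deg 3]
  4: b→3  c→1  [deg 2]
trace reaching 2: c·c·c

Answer: DEADLOCK at state 2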